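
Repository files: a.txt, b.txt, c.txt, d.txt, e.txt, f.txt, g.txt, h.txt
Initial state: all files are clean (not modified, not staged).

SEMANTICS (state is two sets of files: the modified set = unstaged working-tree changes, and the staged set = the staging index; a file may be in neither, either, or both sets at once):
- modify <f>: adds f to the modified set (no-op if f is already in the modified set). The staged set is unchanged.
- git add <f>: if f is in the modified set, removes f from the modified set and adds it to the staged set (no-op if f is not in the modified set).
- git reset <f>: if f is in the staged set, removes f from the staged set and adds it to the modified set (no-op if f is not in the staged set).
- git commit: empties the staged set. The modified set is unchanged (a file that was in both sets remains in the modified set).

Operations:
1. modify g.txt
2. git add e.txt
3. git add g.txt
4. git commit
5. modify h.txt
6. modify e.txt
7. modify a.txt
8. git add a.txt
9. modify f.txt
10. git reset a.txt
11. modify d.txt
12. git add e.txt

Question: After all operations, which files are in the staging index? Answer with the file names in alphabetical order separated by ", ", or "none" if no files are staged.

Answer: e.txt

Derivation:
After op 1 (modify g.txt): modified={g.txt} staged={none}
After op 2 (git add e.txt): modified={g.txt} staged={none}
After op 3 (git add g.txt): modified={none} staged={g.txt}
After op 4 (git commit): modified={none} staged={none}
After op 5 (modify h.txt): modified={h.txt} staged={none}
After op 6 (modify e.txt): modified={e.txt, h.txt} staged={none}
After op 7 (modify a.txt): modified={a.txt, e.txt, h.txt} staged={none}
After op 8 (git add a.txt): modified={e.txt, h.txt} staged={a.txt}
After op 9 (modify f.txt): modified={e.txt, f.txt, h.txt} staged={a.txt}
After op 10 (git reset a.txt): modified={a.txt, e.txt, f.txt, h.txt} staged={none}
After op 11 (modify d.txt): modified={a.txt, d.txt, e.txt, f.txt, h.txt} staged={none}
After op 12 (git add e.txt): modified={a.txt, d.txt, f.txt, h.txt} staged={e.txt}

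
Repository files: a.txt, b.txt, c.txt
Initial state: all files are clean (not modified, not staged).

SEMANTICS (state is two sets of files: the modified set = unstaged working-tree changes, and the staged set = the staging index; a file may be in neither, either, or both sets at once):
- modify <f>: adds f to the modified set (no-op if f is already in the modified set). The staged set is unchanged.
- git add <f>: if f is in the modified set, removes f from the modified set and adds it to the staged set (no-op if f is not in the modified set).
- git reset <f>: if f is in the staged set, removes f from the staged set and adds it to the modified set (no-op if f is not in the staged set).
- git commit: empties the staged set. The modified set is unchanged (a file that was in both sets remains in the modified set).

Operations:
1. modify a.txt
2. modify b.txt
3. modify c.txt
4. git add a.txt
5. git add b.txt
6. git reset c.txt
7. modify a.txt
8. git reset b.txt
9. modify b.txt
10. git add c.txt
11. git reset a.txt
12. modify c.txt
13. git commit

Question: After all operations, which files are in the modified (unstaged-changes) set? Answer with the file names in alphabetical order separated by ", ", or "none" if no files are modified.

After op 1 (modify a.txt): modified={a.txt} staged={none}
After op 2 (modify b.txt): modified={a.txt, b.txt} staged={none}
After op 3 (modify c.txt): modified={a.txt, b.txt, c.txt} staged={none}
After op 4 (git add a.txt): modified={b.txt, c.txt} staged={a.txt}
After op 5 (git add b.txt): modified={c.txt} staged={a.txt, b.txt}
After op 6 (git reset c.txt): modified={c.txt} staged={a.txt, b.txt}
After op 7 (modify a.txt): modified={a.txt, c.txt} staged={a.txt, b.txt}
After op 8 (git reset b.txt): modified={a.txt, b.txt, c.txt} staged={a.txt}
After op 9 (modify b.txt): modified={a.txt, b.txt, c.txt} staged={a.txt}
After op 10 (git add c.txt): modified={a.txt, b.txt} staged={a.txt, c.txt}
After op 11 (git reset a.txt): modified={a.txt, b.txt} staged={c.txt}
After op 12 (modify c.txt): modified={a.txt, b.txt, c.txt} staged={c.txt}
After op 13 (git commit): modified={a.txt, b.txt, c.txt} staged={none}

Answer: a.txt, b.txt, c.txt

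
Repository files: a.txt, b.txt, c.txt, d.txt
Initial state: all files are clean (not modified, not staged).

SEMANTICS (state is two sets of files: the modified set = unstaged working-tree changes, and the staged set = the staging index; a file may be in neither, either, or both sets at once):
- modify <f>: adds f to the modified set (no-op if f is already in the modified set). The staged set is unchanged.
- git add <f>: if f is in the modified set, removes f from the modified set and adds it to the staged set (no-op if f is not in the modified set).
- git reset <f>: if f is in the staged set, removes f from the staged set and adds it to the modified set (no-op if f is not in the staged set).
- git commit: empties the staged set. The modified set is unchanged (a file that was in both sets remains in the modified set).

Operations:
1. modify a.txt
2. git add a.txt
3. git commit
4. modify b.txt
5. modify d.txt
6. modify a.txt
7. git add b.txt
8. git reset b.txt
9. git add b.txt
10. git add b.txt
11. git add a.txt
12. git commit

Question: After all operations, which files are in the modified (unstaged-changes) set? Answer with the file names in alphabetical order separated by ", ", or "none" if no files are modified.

Answer: d.txt

Derivation:
After op 1 (modify a.txt): modified={a.txt} staged={none}
After op 2 (git add a.txt): modified={none} staged={a.txt}
After op 3 (git commit): modified={none} staged={none}
After op 4 (modify b.txt): modified={b.txt} staged={none}
After op 5 (modify d.txt): modified={b.txt, d.txt} staged={none}
After op 6 (modify a.txt): modified={a.txt, b.txt, d.txt} staged={none}
After op 7 (git add b.txt): modified={a.txt, d.txt} staged={b.txt}
After op 8 (git reset b.txt): modified={a.txt, b.txt, d.txt} staged={none}
After op 9 (git add b.txt): modified={a.txt, d.txt} staged={b.txt}
After op 10 (git add b.txt): modified={a.txt, d.txt} staged={b.txt}
After op 11 (git add a.txt): modified={d.txt} staged={a.txt, b.txt}
After op 12 (git commit): modified={d.txt} staged={none}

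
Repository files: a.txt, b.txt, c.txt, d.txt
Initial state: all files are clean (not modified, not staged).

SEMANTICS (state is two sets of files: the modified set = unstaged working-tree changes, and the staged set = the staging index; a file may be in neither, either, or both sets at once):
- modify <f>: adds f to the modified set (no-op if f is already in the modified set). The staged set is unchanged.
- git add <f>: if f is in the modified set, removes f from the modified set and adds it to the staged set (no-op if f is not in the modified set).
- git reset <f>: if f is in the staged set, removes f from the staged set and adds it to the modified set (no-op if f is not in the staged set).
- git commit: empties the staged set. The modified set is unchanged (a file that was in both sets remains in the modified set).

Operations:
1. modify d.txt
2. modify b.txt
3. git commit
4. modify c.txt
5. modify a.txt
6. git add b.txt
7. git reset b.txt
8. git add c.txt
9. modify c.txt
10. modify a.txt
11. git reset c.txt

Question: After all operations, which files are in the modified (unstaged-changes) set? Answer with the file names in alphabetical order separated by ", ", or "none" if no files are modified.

Answer: a.txt, b.txt, c.txt, d.txt

Derivation:
After op 1 (modify d.txt): modified={d.txt} staged={none}
After op 2 (modify b.txt): modified={b.txt, d.txt} staged={none}
After op 3 (git commit): modified={b.txt, d.txt} staged={none}
After op 4 (modify c.txt): modified={b.txt, c.txt, d.txt} staged={none}
After op 5 (modify a.txt): modified={a.txt, b.txt, c.txt, d.txt} staged={none}
After op 6 (git add b.txt): modified={a.txt, c.txt, d.txt} staged={b.txt}
After op 7 (git reset b.txt): modified={a.txt, b.txt, c.txt, d.txt} staged={none}
After op 8 (git add c.txt): modified={a.txt, b.txt, d.txt} staged={c.txt}
After op 9 (modify c.txt): modified={a.txt, b.txt, c.txt, d.txt} staged={c.txt}
After op 10 (modify a.txt): modified={a.txt, b.txt, c.txt, d.txt} staged={c.txt}
After op 11 (git reset c.txt): modified={a.txt, b.txt, c.txt, d.txt} staged={none}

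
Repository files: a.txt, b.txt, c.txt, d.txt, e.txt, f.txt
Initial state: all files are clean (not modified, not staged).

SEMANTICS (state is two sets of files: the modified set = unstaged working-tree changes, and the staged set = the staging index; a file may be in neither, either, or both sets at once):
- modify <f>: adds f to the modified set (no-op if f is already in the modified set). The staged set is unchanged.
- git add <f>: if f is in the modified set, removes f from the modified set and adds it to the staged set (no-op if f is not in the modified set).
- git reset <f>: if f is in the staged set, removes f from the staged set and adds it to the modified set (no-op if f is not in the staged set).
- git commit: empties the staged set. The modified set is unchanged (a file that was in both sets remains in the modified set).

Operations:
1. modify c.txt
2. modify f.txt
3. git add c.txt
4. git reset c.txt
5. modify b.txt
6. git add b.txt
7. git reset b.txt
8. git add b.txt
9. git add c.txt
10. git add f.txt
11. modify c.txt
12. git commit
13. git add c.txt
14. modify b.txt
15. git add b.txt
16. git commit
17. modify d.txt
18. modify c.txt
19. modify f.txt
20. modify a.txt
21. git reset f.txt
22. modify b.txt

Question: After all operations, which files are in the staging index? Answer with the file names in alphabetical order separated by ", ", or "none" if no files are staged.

After op 1 (modify c.txt): modified={c.txt} staged={none}
After op 2 (modify f.txt): modified={c.txt, f.txt} staged={none}
After op 3 (git add c.txt): modified={f.txt} staged={c.txt}
After op 4 (git reset c.txt): modified={c.txt, f.txt} staged={none}
After op 5 (modify b.txt): modified={b.txt, c.txt, f.txt} staged={none}
After op 6 (git add b.txt): modified={c.txt, f.txt} staged={b.txt}
After op 7 (git reset b.txt): modified={b.txt, c.txt, f.txt} staged={none}
After op 8 (git add b.txt): modified={c.txt, f.txt} staged={b.txt}
After op 9 (git add c.txt): modified={f.txt} staged={b.txt, c.txt}
After op 10 (git add f.txt): modified={none} staged={b.txt, c.txt, f.txt}
After op 11 (modify c.txt): modified={c.txt} staged={b.txt, c.txt, f.txt}
After op 12 (git commit): modified={c.txt} staged={none}
After op 13 (git add c.txt): modified={none} staged={c.txt}
After op 14 (modify b.txt): modified={b.txt} staged={c.txt}
After op 15 (git add b.txt): modified={none} staged={b.txt, c.txt}
After op 16 (git commit): modified={none} staged={none}
After op 17 (modify d.txt): modified={d.txt} staged={none}
After op 18 (modify c.txt): modified={c.txt, d.txt} staged={none}
After op 19 (modify f.txt): modified={c.txt, d.txt, f.txt} staged={none}
After op 20 (modify a.txt): modified={a.txt, c.txt, d.txt, f.txt} staged={none}
After op 21 (git reset f.txt): modified={a.txt, c.txt, d.txt, f.txt} staged={none}
After op 22 (modify b.txt): modified={a.txt, b.txt, c.txt, d.txt, f.txt} staged={none}

Answer: none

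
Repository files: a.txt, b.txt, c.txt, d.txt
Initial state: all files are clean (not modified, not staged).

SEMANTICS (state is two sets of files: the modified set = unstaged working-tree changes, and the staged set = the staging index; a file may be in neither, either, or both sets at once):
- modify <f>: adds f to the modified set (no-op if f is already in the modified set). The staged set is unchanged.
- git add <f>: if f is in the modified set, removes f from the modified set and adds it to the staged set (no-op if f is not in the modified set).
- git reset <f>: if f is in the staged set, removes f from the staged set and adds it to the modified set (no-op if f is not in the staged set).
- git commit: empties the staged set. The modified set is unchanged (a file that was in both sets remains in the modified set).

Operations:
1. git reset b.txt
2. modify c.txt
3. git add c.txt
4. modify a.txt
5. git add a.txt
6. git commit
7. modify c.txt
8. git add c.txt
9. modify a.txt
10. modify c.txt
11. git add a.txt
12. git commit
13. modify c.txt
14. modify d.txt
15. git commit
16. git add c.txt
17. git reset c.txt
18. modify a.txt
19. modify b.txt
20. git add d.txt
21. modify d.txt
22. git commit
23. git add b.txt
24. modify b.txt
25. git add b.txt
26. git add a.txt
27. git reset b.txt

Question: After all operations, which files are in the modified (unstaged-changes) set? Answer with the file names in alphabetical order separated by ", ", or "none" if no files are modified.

Answer: b.txt, c.txt, d.txt

Derivation:
After op 1 (git reset b.txt): modified={none} staged={none}
After op 2 (modify c.txt): modified={c.txt} staged={none}
After op 3 (git add c.txt): modified={none} staged={c.txt}
After op 4 (modify a.txt): modified={a.txt} staged={c.txt}
After op 5 (git add a.txt): modified={none} staged={a.txt, c.txt}
After op 6 (git commit): modified={none} staged={none}
After op 7 (modify c.txt): modified={c.txt} staged={none}
After op 8 (git add c.txt): modified={none} staged={c.txt}
After op 9 (modify a.txt): modified={a.txt} staged={c.txt}
After op 10 (modify c.txt): modified={a.txt, c.txt} staged={c.txt}
After op 11 (git add a.txt): modified={c.txt} staged={a.txt, c.txt}
After op 12 (git commit): modified={c.txt} staged={none}
After op 13 (modify c.txt): modified={c.txt} staged={none}
After op 14 (modify d.txt): modified={c.txt, d.txt} staged={none}
After op 15 (git commit): modified={c.txt, d.txt} staged={none}
After op 16 (git add c.txt): modified={d.txt} staged={c.txt}
After op 17 (git reset c.txt): modified={c.txt, d.txt} staged={none}
After op 18 (modify a.txt): modified={a.txt, c.txt, d.txt} staged={none}
After op 19 (modify b.txt): modified={a.txt, b.txt, c.txt, d.txt} staged={none}
After op 20 (git add d.txt): modified={a.txt, b.txt, c.txt} staged={d.txt}
After op 21 (modify d.txt): modified={a.txt, b.txt, c.txt, d.txt} staged={d.txt}
After op 22 (git commit): modified={a.txt, b.txt, c.txt, d.txt} staged={none}
After op 23 (git add b.txt): modified={a.txt, c.txt, d.txt} staged={b.txt}
After op 24 (modify b.txt): modified={a.txt, b.txt, c.txt, d.txt} staged={b.txt}
After op 25 (git add b.txt): modified={a.txt, c.txt, d.txt} staged={b.txt}
After op 26 (git add a.txt): modified={c.txt, d.txt} staged={a.txt, b.txt}
After op 27 (git reset b.txt): modified={b.txt, c.txt, d.txt} staged={a.txt}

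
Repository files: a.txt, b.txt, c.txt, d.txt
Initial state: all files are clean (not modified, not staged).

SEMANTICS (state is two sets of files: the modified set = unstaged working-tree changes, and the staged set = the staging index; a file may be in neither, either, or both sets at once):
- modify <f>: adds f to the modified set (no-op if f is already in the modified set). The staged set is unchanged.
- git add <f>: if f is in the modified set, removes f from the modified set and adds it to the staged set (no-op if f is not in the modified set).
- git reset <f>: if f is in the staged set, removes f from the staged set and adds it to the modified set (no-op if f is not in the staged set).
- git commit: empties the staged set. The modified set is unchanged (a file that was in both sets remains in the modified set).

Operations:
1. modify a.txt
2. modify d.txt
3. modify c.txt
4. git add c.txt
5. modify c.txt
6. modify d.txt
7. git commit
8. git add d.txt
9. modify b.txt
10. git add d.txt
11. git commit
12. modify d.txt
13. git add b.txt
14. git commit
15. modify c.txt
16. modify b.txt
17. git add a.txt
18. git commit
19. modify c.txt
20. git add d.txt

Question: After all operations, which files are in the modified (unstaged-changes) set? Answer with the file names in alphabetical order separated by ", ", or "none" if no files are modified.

Answer: b.txt, c.txt

Derivation:
After op 1 (modify a.txt): modified={a.txt} staged={none}
After op 2 (modify d.txt): modified={a.txt, d.txt} staged={none}
After op 3 (modify c.txt): modified={a.txt, c.txt, d.txt} staged={none}
After op 4 (git add c.txt): modified={a.txt, d.txt} staged={c.txt}
After op 5 (modify c.txt): modified={a.txt, c.txt, d.txt} staged={c.txt}
After op 6 (modify d.txt): modified={a.txt, c.txt, d.txt} staged={c.txt}
After op 7 (git commit): modified={a.txt, c.txt, d.txt} staged={none}
After op 8 (git add d.txt): modified={a.txt, c.txt} staged={d.txt}
After op 9 (modify b.txt): modified={a.txt, b.txt, c.txt} staged={d.txt}
After op 10 (git add d.txt): modified={a.txt, b.txt, c.txt} staged={d.txt}
After op 11 (git commit): modified={a.txt, b.txt, c.txt} staged={none}
After op 12 (modify d.txt): modified={a.txt, b.txt, c.txt, d.txt} staged={none}
After op 13 (git add b.txt): modified={a.txt, c.txt, d.txt} staged={b.txt}
After op 14 (git commit): modified={a.txt, c.txt, d.txt} staged={none}
After op 15 (modify c.txt): modified={a.txt, c.txt, d.txt} staged={none}
After op 16 (modify b.txt): modified={a.txt, b.txt, c.txt, d.txt} staged={none}
After op 17 (git add a.txt): modified={b.txt, c.txt, d.txt} staged={a.txt}
After op 18 (git commit): modified={b.txt, c.txt, d.txt} staged={none}
After op 19 (modify c.txt): modified={b.txt, c.txt, d.txt} staged={none}
After op 20 (git add d.txt): modified={b.txt, c.txt} staged={d.txt}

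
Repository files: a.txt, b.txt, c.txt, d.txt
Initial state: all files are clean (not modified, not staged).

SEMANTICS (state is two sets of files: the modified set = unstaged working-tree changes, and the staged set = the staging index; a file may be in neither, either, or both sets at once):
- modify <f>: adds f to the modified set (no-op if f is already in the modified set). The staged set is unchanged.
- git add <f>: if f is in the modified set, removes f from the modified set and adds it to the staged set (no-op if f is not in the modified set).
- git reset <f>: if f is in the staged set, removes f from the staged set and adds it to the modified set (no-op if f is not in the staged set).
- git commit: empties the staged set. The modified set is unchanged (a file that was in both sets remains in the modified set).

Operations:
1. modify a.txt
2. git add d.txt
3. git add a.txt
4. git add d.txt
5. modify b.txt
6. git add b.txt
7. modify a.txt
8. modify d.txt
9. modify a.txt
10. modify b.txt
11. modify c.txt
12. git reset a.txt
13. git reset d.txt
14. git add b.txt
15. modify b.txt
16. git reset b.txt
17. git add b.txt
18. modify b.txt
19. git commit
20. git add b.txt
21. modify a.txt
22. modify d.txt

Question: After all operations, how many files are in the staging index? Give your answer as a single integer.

Answer: 1

Derivation:
After op 1 (modify a.txt): modified={a.txt} staged={none}
After op 2 (git add d.txt): modified={a.txt} staged={none}
After op 3 (git add a.txt): modified={none} staged={a.txt}
After op 4 (git add d.txt): modified={none} staged={a.txt}
After op 5 (modify b.txt): modified={b.txt} staged={a.txt}
After op 6 (git add b.txt): modified={none} staged={a.txt, b.txt}
After op 7 (modify a.txt): modified={a.txt} staged={a.txt, b.txt}
After op 8 (modify d.txt): modified={a.txt, d.txt} staged={a.txt, b.txt}
After op 9 (modify a.txt): modified={a.txt, d.txt} staged={a.txt, b.txt}
After op 10 (modify b.txt): modified={a.txt, b.txt, d.txt} staged={a.txt, b.txt}
After op 11 (modify c.txt): modified={a.txt, b.txt, c.txt, d.txt} staged={a.txt, b.txt}
After op 12 (git reset a.txt): modified={a.txt, b.txt, c.txt, d.txt} staged={b.txt}
After op 13 (git reset d.txt): modified={a.txt, b.txt, c.txt, d.txt} staged={b.txt}
After op 14 (git add b.txt): modified={a.txt, c.txt, d.txt} staged={b.txt}
After op 15 (modify b.txt): modified={a.txt, b.txt, c.txt, d.txt} staged={b.txt}
After op 16 (git reset b.txt): modified={a.txt, b.txt, c.txt, d.txt} staged={none}
After op 17 (git add b.txt): modified={a.txt, c.txt, d.txt} staged={b.txt}
After op 18 (modify b.txt): modified={a.txt, b.txt, c.txt, d.txt} staged={b.txt}
After op 19 (git commit): modified={a.txt, b.txt, c.txt, d.txt} staged={none}
After op 20 (git add b.txt): modified={a.txt, c.txt, d.txt} staged={b.txt}
After op 21 (modify a.txt): modified={a.txt, c.txt, d.txt} staged={b.txt}
After op 22 (modify d.txt): modified={a.txt, c.txt, d.txt} staged={b.txt}
Final staged set: {b.txt} -> count=1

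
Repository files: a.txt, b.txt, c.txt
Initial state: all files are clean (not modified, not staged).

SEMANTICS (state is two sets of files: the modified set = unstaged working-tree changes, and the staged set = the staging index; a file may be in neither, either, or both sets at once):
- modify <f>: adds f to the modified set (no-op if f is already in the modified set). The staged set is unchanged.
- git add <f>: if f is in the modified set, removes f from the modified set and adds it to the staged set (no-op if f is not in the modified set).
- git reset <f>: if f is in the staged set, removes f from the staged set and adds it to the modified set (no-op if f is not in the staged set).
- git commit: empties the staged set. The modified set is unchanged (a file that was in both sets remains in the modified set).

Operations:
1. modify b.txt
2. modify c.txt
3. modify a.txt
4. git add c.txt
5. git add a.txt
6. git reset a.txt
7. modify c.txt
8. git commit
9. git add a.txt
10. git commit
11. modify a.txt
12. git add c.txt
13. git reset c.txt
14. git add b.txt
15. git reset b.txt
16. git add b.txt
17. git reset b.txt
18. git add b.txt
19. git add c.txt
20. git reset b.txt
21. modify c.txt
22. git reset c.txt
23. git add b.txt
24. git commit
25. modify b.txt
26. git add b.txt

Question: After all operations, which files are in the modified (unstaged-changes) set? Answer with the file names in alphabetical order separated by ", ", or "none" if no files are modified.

Answer: a.txt, c.txt

Derivation:
After op 1 (modify b.txt): modified={b.txt} staged={none}
After op 2 (modify c.txt): modified={b.txt, c.txt} staged={none}
After op 3 (modify a.txt): modified={a.txt, b.txt, c.txt} staged={none}
After op 4 (git add c.txt): modified={a.txt, b.txt} staged={c.txt}
After op 5 (git add a.txt): modified={b.txt} staged={a.txt, c.txt}
After op 6 (git reset a.txt): modified={a.txt, b.txt} staged={c.txt}
After op 7 (modify c.txt): modified={a.txt, b.txt, c.txt} staged={c.txt}
After op 8 (git commit): modified={a.txt, b.txt, c.txt} staged={none}
After op 9 (git add a.txt): modified={b.txt, c.txt} staged={a.txt}
After op 10 (git commit): modified={b.txt, c.txt} staged={none}
After op 11 (modify a.txt): modified={a.txt, b.txt, c.txt} staged={none}
After op 12 (git add c.txt): modified={a.txt, b.txt} staged={c.txt}
After op 13 (git reset c.txt): modified={a.txt, b.txt, c.txt} staged={none}
After op 14 (git add b.txt): modified={a.txt, c.txt} staged={b.txt}
After op 15 (git reset b.txt): modified={a.txt, b.txt, c.txt} staged={none}
After op 16 (git add b.txt): modified={a.txt, c.txt} staged={b.txt}
After op 17 (git reset b.txt): modified={a.txt, b.txt, c.txt} staged={none}
After op 18 (git add b.txt): modified={a.txt, c.txt} staged={b.txt}
After op 19 (git add c.txt): modified={a.txt} staged={b.txt, c.txt}
After op 20 (git reset b.txt): modified={a.txt, b.txt} staged={c.txt}
After op 21 (modify c.txt): modified={a.txt, b.txt, c.txt} staged={c.txt}
After op 22 (git reset c.txt): modified={a.txt, b.txt, c.txt} staged={none}
After op 23 (git add b.txt): modified={a.txt, c.txt} staged={b.txt}
After op 24 (git commit): modified={a.txt, c.txt} staged={none}
After op 25 (modify b.txt): modified={a.txt, b.txt, c.txt} staged={none}
After op 26 (git add b.txt): modified={a.txt, c.txt} staged={b.txt}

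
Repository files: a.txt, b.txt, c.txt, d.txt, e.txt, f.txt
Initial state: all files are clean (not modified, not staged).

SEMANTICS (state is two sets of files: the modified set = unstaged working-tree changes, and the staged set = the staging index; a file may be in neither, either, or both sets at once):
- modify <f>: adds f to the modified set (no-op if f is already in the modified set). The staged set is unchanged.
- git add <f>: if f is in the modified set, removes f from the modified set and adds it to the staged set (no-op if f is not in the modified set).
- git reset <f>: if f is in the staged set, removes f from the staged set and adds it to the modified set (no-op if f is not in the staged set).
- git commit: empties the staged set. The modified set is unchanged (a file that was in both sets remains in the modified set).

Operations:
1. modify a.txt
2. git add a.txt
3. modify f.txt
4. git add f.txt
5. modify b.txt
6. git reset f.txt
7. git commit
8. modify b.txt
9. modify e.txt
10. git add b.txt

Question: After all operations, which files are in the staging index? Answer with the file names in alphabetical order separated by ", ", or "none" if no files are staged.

Answer: b.txt

Derivation:
After op 1 (modify a.txt): modified={a.txt} staged={none}
After op 2 (git add a.txt): modified={none} staged={a.txt}
After op 3 (modify f.txt): modified={f.txt} staged={a.txt}
After op 4 (git add f.txt): modified={none} staged={a.txt, f.txt}
After op 5 (modify b.txt): modified={b.txt} staged={a.txt, f.txt}
After op 6 (git reset f.txt): modified={b.txt, f.txt} staged={a.txt}
After op 7 (git commit): modified={b.txt, f.txt} staged={none}
After op 8 (modify b.txt): modified={b.txt, f.txt} staged={none}
After op 9 (modify e.txt): modified={b.txt, e.txt, f.txt} staged={none}
After op 10 (git add b.txt): modified={e.txt, f.txt} staged={b.txt}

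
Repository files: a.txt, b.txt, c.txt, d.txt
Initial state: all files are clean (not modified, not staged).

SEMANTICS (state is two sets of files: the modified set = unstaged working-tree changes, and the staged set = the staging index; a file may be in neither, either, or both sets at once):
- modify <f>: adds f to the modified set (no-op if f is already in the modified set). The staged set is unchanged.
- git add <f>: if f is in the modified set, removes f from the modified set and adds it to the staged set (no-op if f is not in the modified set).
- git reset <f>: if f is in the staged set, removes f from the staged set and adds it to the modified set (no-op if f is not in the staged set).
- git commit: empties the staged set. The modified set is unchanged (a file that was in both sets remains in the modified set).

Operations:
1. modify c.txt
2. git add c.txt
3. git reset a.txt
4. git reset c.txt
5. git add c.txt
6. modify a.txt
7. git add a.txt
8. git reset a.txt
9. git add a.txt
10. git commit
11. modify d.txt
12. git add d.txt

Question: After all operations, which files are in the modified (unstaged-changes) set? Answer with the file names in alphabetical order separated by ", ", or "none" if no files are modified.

Answer: none

Derivation:
After op 1 (modify c.txt): modified={c.txt} staged={none}
After op 2 (git add c.txt): modified={none} staged={c.txt}
After op 3 (git reset a.txt): modified={none} staged={c.txt}
After op 4 (git reset c.txt): modified={c.txt} staged={none}
After op 5 (git add c.txt): modified={none} staged={c.txt}
After op 6 (modify a.txt): modified={a.txt} staged={c.txt}
After op 7 (git add a.txt): modified={none} staged={a.txt, c.txt}
After op 8 (git reset a.txt): modified={a.txt} staged={c.txt}
After op 9 (git add a.txt): modified={none} staged={a.txt, c.txt}
After op 10 (git commit): modified={none} staged={none}
After op 11 (modify d.txt): modified={d.txt} staged={none}
After op 12 (git add d.txt): modified={none} staged={d.txt}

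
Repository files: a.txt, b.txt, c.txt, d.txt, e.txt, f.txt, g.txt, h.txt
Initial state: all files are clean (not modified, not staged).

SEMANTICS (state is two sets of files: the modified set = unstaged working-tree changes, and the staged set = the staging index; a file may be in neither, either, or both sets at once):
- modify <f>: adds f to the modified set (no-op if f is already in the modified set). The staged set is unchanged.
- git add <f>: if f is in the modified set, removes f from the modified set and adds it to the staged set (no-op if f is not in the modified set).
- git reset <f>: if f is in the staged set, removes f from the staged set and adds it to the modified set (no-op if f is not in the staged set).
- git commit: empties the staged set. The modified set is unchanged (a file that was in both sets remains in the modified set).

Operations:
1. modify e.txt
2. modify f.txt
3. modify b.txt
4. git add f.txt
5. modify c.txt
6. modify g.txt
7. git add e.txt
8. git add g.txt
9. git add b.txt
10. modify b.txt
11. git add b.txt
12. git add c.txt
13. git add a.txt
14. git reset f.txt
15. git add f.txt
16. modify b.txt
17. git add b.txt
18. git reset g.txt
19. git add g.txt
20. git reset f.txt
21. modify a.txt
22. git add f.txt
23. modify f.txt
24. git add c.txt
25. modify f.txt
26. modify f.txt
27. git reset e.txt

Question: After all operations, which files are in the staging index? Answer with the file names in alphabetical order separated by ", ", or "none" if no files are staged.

Answer: b.txt, c.txt, f.txt, g.txt

Derivation:
After op 1 (modify e.txt): modified={e.txt} staged={none}
After op 2 (modify f.txt): modified={e.txt, f.txt} staged={none}
After op 3 (modify b.txt): modified={b.txt, e.txt, f.txt} staged={none}
After op 4 (git add f.txt): modified={b.txt, e.txt} staged={f.txt}
After op 5 (modify c.txt): modified={b.txt, c.txt, e.txt} staged={f.txt}
After op 6 (modify g.txt): modified={b.txt, c.txt, e.txt, g.txt} staged={f.txt}
After op 7 (git add e.txt): modified={b.txt, c.txt, g.txt} staged={e.txt, f.txt}
After op 8 (git add g.txt): modified={b.txt, c.txt} staged={e.txt, f.txt, g.txt}
After op 9 (git add b.txt): modified={c.txt} staged={b.txt, e.txt, f.txt, g.txt}
After op 10 (modify b.txt): modified={b.txt, c.txt} staged={b.txt, e.txt, f.txt, g.txt}
After op 11 (git add b.txt): modified={c.txt} staged={b.txt, e.txt, f.txt, g.txt}
After op 12 (git add c.txt): modified={none} staged={b.txt, c.txt, e.txt, f.txt, g.txt}
After op 13 (git add a.txt): modified={none} staged={b.txt, c.txt, e.txt, f.txt, g.txt}
After op 14 (git reset f.txt): modified={f.txt} staged={b.txt, c.txt, e.txt, g.txt}
After op 15 (git add f.txt): modified={none} staged={b.txt, c.txt, e.txt, f.txt, g.txt}
After op 16 (modify b.txt): modified={b.txt} staged={b.txt, c.txt, e.txt, f.txt, g.txt}
After op 17 (git add b.txt): modified={none} staged={b.txt, c.txt, e.txt, f.txt, g.txt}
After op 18 (git reset g.txt): modified={g.txt} staged={b.txt, c.txt, e.txt, f.txt}
After op 19 (git add g.txt): modified={none} staged={b.txt, c.txt, e.txt, f.txt, g.txt}
After op 20 (git reset f.txt): modified={f.txt} staged={b.txt, c.txt, e.txt, g.txt}
After op 21 (modify a.txt): modified={a.txt, f.txt} staged={b.txt, c.txt, e.txt, g.txt}
After op 22 (git add f.txt): modified={a.txt} staged={b.txt, c.txt, e.txt, f.txt, g.txt}
After op 23 (modify f.txt): modified={a.txt, f.txt} staged={b.txt, c.txt, e.txt, f.txt, g.txt}
After op 24 (git add c.txt): modified={a.txt, f.txt} staged={b.txt, c.txt, e.txt, f.txt, g.txt}
After op 25 (modify f.txt): modified={a.txt, f.txt} staged={b.txt, c.txt, e.txt, f.txt, g.txt}
After op 26 (modify f.txt): modified={a.txt, f.txt} staged={b.txt, c.txt, e.txt, f.txt, g.txt}
After op 27 (git reset e.txt): modified={a.txt, e.txt, f.txt} staged={b.txt, c.txt, f.txt, g.txt}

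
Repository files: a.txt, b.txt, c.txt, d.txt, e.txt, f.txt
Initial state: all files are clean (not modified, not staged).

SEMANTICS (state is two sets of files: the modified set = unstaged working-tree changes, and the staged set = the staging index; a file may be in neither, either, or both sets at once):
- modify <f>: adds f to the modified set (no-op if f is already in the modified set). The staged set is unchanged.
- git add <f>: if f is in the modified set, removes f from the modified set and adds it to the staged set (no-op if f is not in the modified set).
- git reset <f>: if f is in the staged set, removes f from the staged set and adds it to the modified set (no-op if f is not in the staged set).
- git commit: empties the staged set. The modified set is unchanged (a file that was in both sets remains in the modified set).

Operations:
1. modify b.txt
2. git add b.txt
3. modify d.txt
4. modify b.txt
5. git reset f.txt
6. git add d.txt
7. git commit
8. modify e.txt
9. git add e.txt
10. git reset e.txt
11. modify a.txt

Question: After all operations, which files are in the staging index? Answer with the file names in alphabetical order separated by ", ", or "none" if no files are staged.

Answer: none

Derivation:
After op 1 (modify b.txt): modified={b.txt} staged={none}
After op 2 (git add b.txt): modified={none} staged={b.txt}
After op 3 (modify d.txt): modified={d.txt} staged={b.txt}
After op 4 (modify b.txt): modified={b.txt, d.txt} staged={b.txt}
After op 5 (git reset f.txt): modified={b.txt, d.txt} staged={b.txt}
After op 6 (git add d.txt): modified={b.txt} staged={b.txt, d.txt}
After op 7 (git commit): modified={b.txt} staged={none}
After op 8 (modify e.txt): modified={b.txt, e.txt} staged={none}
After op 9 (git add e.txt): modified={b.txt} staged={e.txt}
After op 10 (git reset e.txt): modified={b.txt, e.txt} staged={none}
After op 11 (modify a.txt): modified={a.txt, b.txt, e.txt} staged={none}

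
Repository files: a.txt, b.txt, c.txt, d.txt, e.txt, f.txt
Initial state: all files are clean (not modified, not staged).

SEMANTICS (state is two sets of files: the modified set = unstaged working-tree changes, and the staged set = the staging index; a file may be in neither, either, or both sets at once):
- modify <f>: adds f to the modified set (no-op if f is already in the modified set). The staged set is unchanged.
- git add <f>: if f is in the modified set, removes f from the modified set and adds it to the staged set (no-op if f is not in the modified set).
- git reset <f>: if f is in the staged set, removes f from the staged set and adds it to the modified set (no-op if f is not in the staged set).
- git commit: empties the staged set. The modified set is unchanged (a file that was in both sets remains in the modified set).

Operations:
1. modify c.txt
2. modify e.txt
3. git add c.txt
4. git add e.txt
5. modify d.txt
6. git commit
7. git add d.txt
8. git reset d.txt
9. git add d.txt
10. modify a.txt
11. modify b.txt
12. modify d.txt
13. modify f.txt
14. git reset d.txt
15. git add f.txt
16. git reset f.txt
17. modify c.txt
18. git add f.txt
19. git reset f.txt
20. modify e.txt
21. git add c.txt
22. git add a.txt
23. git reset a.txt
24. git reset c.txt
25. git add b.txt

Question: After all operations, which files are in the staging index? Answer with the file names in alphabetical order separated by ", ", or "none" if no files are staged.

Answer: b.txt

Derivation:
After op 1 (modify c.txt): modified={c.txt} staged={none}
After op 2 (modify e.txt): modified={c.txt, e.txt} staged={none}
After op 3 (git add c.txt): modified={e.txt} staged={c.txt}
After op 4 (git add e.txt): modified={none} staged={c.txt, e.txt}
After op 5 (modify d.txt): modified={d.txt} staged={c.txt, e.txt}
After op 6 (git commit): modified={d.txt} staged={none}
After op 7 (git add d.txt): modified={none} staged={d.txt}
After op 8 (git reset d.txt): modified={d.txt} staged={none}
After op 9 (git add d.txt): modified={none} staged={d.txt}
After op 10 (modify a.txt): modified={a.txt} staged={d.txt}
After op 11 (modify b.txt): modified={a.txt, b.txt} staged={d.txt}
After op 12 (modify d.txt): modified={a.txt, b.txt, d.txt} staged={d.txt}
After op 13 (modify f.txt): modified={a.txt, b.txt, d.txt, f.txt} staged={d.txt}
After op 14 (git reset d.txt): modified={a.txt, b.txt, d.txt, f.txt} staged={none}
After op 15 (git add f.txt): modified={a.txt, b.txt, d.txt} staged={f.txt}
After op 16 (git reset f.txt): modified={a.txt, b.txt, d.txt, f.txt} staged={none}
After op 17 (modify c.txt): modified={a.txt, b.txt, c.txt, d.txt, f.txt} staged={none}
After op 18 (git add f.txt): modified={a.txt, b.txt, c.txt, d.txt} staged={f.txt}
After op 19 (git reset f.txt): modified={a.txt, b.txt, c.txt, d.txt, f.txt} staged={none}
After op 20 (modify e.txt): modified={a.txt, b.txt, c.txt, d.txt, e.txt, f.txt} staged={none}
After op 21 (git add c.txt): modified={a.txt, b.txt, d.txt, e.txt, f.txt} staged={c.txt}
After op 22 (git add a.txt): modified={b.txt, d.txt, e.txt, f.txt} staged={a.txt, c.txt}
After op 23 (git reset a.txt): modified={a.txt, b.txt, d.txt, e.txt, f.txt} staged={c.txt}
After op 24 (git reset c.txt): modified={a.txt, b.txt, c.txt, d.txt, e.txt, f.txt} staged={none}
After op 25 (git add b.txt): modified={a.txt, c.txt, d.txt, e.txt, f.txt} staged={b.txt}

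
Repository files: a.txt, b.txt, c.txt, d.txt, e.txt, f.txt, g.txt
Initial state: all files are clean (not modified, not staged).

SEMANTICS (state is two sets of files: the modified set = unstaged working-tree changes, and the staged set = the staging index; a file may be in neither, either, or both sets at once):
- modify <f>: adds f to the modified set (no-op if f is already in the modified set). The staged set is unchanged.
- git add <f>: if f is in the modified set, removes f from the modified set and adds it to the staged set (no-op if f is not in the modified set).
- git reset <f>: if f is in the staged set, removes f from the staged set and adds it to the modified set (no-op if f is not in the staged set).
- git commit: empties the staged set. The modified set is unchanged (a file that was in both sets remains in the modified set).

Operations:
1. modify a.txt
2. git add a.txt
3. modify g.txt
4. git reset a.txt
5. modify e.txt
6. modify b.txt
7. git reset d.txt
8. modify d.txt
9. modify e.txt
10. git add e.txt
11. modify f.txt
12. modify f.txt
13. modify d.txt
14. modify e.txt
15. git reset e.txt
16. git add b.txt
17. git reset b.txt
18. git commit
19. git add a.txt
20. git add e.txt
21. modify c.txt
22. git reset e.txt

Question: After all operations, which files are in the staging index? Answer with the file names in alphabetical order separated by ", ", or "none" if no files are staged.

After op 1 (modify a.txt): modified={a.txt} staged={none}
After op 2 (git add a.txt): modified={none} staged={a.txt}
After op 3 (modify g.txt): modified={g.txt} staged={a.txt}
After op 4 (git reset a.txt): modified={a.txt, g.txt} staged={none}
After op 5 (modify e.txt): modified={a.txt, e.txt, g.txt} staged={none}
After op 6 (modify b.txt): modified={a.txt, b.txt, e.txt, g.txt} staged={none}
After op 7 (git reset d.txt): modified={a.txt, b.txt, e.txt, g.txt} staged={none}
After op 8 (modify d.txt): modified={a.txt, b.txt, d.txt, e.txt, g.txt} staged={none}
After op 9 (modify e.txt): modified={a.txt, b.txt, d.txt, e.txt, g.txt} staged={none}
After op 10 (git add e.txt): modified={a.txt, b.txt, d.txt, g.txt} staged={e.txt}
After op 11 (modify f.txt): modified={a.txt, b.txt, d.txt, f.txt, g.txt} staged={e.txt}
After op 12 (modify f.txt): modified={a.txt, b.txt, d.txt, f.txt, g.txt} staged={e.txt}
After op 13 (modify d.txt): modified={a.txt, b.txt, d.txt, f.txt, g.txt} staged={e.txt}
After op 14 (modify e.txt): modified={a.txt, b.txt, d.txt, e.txt, f.txt, g.txt} staged={e.txt}
After op 15 (git reset e.txt): modified={a.txt, b.txt, d.txt, e.txt, f.txt, g.txt} staged={none}
After op 16 (git add b.txt): modified={a.txt, d.txt, e.txt, f.txt, g.txt} staged={b.txt}
After op 17 (git reset b.txt): modified={a.txt, b.txt, d.txt, e.txt, f.txt, g.txt} staged={none}
After op 18 (git commit): modified={a.txt, b.txt, d.txt, e.txt, f.txt, g.txt} staged={none}
After op 19 (git add a.txt): modified={b.txt, d.txt, e.txt, f.txt, g.txt} staged={a.txt}
After op 20 (git add e.txt): modified={b.txt, d.txt, f.txt, g.txt} staged={a.txt, e.txt}
After op 21 (modify c.txt): modified={b.txt, c.txt, d.txt, f.txt, g.txt} staged={a.txt, e.txt}
After op 22 (git reset e.txt): modified={b.txt, c.txt, d.txt, e.txt, f.txt, g.txt} staged={a.txt}

Answer: a.txt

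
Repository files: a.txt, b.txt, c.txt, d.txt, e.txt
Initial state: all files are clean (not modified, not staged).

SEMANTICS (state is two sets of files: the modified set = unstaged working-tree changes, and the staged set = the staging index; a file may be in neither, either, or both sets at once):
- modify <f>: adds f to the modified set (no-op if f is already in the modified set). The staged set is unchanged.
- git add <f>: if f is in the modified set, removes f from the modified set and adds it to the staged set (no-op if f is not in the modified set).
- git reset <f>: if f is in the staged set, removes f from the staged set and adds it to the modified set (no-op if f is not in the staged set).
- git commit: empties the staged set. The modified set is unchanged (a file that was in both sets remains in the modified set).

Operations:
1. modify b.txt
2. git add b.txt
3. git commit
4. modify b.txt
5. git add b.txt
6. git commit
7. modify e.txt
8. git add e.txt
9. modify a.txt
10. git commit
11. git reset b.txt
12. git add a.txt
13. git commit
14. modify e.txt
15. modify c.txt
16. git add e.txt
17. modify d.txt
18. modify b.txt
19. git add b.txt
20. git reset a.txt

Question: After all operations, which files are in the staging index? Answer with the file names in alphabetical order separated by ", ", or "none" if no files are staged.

After op 1 (modify b.txt): modified={b.txt} staged={none}
After op 2 (git add b.txt): modified={none} staged={b.txt}
After op 3 (git commit): modified={none} staged={none}
After op 4 (modify b.txt): modified={b.txt} staged={none}
After op 5 (git add b.txt): modified={none} staged={b.txt}
After op 6 (git commit): modified={none} staged={none}
After op 7 (modify e.txt): modified={e.txt} staged={none}
After op 8 (git add e.txt): modified={none} staged={e.txt}
After op 9 (modify a.txt): modified={a.txt} staged={e.txt}
After op 10 (git commit): modified={a.txt} staged={none}
After op 11 (git reset b.txt): modified={a.txt} staged={none}
After op 12 (git add a.txt): modified={none} staged={a.txt}
After op 13 (git commit): modified={none} staged={none}
After op 14 (modify e.txt): modified={e.txt} staged={none}
After op 15 (modify c.txt): modified={c.txt, e.txt} staged={none}
After op 16 (git add e.txt): modified={c.txt} staged={e.txt}
After op 17 (modify d.txt): modified={c.txt, d.txt} staged={e.txt}
After op 18 (modify b.txt): modified={b.txt, c.txt, d.txt} staged={e.txt}
After op 19 (git add b.txt): modified={c.txt, d.txt} staged={b.txt, e.txt}
After op 20 (git reset a.txt): modified={c.txt, d.txt} staged={b.txt, e.txt}

Answer: b.txt, e.txt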